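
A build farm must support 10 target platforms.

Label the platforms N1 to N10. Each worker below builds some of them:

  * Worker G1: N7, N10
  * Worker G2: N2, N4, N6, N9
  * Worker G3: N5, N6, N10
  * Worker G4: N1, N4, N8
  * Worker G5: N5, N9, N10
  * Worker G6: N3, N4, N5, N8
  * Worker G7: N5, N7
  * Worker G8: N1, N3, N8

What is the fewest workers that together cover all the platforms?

G1 and G2 and G3 and G8 together: G1 ∪ G2 ∪ G3 ∪ G8 = {N1, N2, N3, N4, N5, N6, N7, N8, N9, N10} — every platform is covered.
No 3 of the 8 workers cover everything (all 56 combinations miss at least one platform), so 4 is optimal.

4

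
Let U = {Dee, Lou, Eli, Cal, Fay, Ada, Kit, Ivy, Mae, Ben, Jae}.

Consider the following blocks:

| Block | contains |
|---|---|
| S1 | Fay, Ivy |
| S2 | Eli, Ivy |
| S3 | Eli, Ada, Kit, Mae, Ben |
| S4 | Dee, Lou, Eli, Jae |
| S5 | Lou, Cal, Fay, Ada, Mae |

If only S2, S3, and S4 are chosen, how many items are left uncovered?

2

Union of S2, S3, S4 = {Dee, Lou, Eli, Ada, Kit, Ivy, Mae, Ben, Jae}.
Not covered: Cal, Fay — 2 items.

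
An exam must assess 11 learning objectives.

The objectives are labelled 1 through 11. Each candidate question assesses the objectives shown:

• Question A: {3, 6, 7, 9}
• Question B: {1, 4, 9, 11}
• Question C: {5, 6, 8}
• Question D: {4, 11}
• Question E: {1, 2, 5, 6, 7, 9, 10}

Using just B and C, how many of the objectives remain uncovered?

Union of B, C = {1, 4, 5, 6, 8, 9, 11}.
Not covered: 2, 3, 7, 10 — 4 objectives.

4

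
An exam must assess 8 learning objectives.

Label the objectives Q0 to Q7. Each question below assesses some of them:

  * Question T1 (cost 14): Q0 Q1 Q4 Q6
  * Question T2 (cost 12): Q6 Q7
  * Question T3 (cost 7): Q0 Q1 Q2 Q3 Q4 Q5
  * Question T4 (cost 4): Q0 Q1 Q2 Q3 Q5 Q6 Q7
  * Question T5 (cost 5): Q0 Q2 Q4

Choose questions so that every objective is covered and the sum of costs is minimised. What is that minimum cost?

9

T4, T5 together cover every objective (T4 ∪ T5 = {Q0, Q1, Q2, Q3, Q4, Q5, Q6, Q7}); total cost 4 + 5 = 9.
No covering selection has total cost below 9.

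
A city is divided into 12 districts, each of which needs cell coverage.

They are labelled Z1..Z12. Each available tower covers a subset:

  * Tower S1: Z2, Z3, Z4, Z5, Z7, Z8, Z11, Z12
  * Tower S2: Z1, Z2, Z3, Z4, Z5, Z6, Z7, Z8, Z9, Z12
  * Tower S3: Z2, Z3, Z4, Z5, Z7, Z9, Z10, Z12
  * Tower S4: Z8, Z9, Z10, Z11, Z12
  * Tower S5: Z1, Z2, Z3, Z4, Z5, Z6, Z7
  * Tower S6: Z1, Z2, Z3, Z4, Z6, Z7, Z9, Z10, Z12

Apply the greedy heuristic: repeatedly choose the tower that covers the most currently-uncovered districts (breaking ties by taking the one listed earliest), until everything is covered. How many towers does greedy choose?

Greedy: pick S2 (covers 10 new) → pick S4 (covers 2 new). Total picks: 2.

2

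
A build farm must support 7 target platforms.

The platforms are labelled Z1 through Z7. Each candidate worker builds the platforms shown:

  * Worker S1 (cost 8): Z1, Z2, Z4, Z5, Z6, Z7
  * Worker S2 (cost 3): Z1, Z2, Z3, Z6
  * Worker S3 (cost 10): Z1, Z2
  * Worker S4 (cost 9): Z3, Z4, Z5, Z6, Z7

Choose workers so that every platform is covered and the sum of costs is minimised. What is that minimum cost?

S1, S2 together cover every platform (S1 ∪ S2 = {Z1, Z2, Z3, Z4, Z5, Z6, Z7}); total cost 8 + 3 = 11.
No covering selection has total cost below 11.

11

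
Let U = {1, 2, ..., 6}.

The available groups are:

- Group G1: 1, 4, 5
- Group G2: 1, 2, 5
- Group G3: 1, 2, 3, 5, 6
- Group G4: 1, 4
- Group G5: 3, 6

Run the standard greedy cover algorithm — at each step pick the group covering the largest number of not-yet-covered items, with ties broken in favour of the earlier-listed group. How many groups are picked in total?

2

Greedy: pick G3 (covers 5 new) → pick G1 (covers 1 new). Total picks: 2.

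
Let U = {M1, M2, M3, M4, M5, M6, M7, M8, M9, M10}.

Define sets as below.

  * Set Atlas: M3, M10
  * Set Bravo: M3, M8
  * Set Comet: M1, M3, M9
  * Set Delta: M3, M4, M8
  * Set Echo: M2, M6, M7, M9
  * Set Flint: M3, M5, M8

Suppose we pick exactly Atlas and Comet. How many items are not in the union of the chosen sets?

Union of Atlas, Comet = {M1, M3, M9, M10}.
Not covered: M2, M4, M5, M6, M7, M8 — 6 items.

6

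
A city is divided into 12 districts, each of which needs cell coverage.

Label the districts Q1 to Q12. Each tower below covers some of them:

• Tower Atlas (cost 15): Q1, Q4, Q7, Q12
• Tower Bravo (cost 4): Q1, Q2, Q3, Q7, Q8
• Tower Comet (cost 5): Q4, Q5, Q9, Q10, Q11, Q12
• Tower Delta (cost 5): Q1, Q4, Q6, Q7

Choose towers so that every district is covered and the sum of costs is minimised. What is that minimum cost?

14

Bravo, Comet, Delta together cover every district (Bravo ∪ Comet ∪ Delta = {Q1, Q2, Q3, Q4, Q5, Q6, Q7, Q8, Q9, Q10, Q11, Q12}); total cost 4 + 5 + 5 = 14.
No covering selection has total cost below 14.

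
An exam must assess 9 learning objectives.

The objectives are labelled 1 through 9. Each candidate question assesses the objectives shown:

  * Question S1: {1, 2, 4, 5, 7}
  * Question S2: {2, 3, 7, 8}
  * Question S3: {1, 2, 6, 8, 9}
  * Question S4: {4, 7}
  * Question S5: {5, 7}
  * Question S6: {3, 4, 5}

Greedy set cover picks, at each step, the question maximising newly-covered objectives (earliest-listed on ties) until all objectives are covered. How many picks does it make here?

3

Greedy: pick S1 (covers 5 new) → pick S3 (covers 3 new) → pick S2 (covers 1 new). Total picks: 3.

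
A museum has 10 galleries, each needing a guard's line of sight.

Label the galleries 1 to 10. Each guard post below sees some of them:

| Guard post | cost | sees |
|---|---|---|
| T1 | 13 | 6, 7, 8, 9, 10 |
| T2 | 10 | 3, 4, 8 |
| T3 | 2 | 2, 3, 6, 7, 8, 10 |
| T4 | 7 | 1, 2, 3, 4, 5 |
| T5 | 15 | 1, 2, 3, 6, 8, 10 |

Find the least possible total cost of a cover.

20

T1, T4 together cover every gallery (T1 ∪ T4 = {1, 2, 3, 4, 5, 6, 7, 8, 9, 10}); total cost 13 + 7 = 20.
The greedy pick T3, T4, T1 costs 22; no covering selection beats 20.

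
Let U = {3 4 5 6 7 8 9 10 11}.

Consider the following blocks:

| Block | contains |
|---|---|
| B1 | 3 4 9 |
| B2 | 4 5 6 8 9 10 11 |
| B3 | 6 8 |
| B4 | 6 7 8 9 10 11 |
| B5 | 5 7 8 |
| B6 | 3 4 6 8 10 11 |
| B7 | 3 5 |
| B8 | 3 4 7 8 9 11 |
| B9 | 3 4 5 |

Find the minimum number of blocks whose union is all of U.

B4 and B9 cover everything between them: the union {3, 4, 5, 6, 7, 8, 9, 10, 11} is all of U.
No single block has all 9 points (the largest, B2, has 7), so 2 is optimal.

2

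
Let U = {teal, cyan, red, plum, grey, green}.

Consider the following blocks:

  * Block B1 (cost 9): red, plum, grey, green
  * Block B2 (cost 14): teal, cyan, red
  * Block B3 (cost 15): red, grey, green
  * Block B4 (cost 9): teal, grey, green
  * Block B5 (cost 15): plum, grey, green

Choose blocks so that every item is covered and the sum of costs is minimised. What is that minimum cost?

23

B1, B2 together cover every item (B1 ∪ B2 = {teal, cyan, red, plum, grey, green}); total cost 9 + 14 = 23.
No covering selection has total cost below 23.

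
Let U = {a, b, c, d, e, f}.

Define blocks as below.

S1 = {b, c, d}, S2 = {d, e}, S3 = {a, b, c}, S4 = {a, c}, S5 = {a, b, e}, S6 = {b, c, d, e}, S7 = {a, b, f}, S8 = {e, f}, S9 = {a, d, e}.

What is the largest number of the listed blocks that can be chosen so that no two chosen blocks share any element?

S4, S8 are pairwise disjoint (S4={a,c}; S8={e,f}).
Every remaining block overlaps one of these, and no 3 of the listed blocks are pairwise disjoint, so 2 is the maximum.

2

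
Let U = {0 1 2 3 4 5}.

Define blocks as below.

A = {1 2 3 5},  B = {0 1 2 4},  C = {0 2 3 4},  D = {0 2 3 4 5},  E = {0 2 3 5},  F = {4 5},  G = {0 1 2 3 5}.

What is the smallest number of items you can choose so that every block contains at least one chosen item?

Take H = {4, 5}. Each listed block contains at least one of these, so H is a hitting set of size 2.
No single item lies in every block, so at least 2 are needed and 2 is optimal.

2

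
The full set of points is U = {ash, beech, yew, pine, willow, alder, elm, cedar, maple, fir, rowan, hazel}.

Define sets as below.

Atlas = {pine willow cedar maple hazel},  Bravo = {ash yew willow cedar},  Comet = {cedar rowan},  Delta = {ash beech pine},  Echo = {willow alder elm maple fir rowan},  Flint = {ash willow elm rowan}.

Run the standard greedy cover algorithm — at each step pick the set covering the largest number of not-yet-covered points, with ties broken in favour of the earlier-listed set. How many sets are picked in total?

Greedy: pick Echo (covers 6 new) → pick Atlas (covers 3 new) → pick Bravo (covers 2 new) → pick Delta (covers 1 new). Total picks: 4.

4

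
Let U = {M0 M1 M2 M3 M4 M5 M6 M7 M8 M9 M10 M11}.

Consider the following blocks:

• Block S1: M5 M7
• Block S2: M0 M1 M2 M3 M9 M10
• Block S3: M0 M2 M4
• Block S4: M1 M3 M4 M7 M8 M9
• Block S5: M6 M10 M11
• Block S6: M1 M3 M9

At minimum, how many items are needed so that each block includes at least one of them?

The 4 items {M0, M6, M7, M9} hit every block.
The blocks S1, S3, S5, S6 are pairwise disjoint, so any hitting set needs a separate item for each — at least 4. Hence 4 is optimal.

4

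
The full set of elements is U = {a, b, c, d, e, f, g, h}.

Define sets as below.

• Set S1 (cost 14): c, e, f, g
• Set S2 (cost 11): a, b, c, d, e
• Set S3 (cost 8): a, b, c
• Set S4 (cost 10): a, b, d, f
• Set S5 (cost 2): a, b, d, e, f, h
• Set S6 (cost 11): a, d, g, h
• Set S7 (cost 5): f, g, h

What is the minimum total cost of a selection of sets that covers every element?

S3, S5, S7 together cover every element (S3 ∪ S5 ∪ S7 = {a, b, c, d, e, f, g, h}); total cost 8 + 2 + 5 = 15.
No covering selection has total cost below 15.

15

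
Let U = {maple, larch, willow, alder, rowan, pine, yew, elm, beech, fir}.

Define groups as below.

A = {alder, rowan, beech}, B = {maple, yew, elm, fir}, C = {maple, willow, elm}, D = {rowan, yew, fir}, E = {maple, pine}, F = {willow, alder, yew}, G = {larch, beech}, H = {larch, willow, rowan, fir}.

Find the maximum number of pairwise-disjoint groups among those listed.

3

D, E, G are pairwise disjoint (D={rowan,yew,fir}; E={maple,pine}; G={larch,beech}).
Every remaining group overlaps one of these, and no 4 of the listed groups are pairwise disjoint, so 3 is the maximum.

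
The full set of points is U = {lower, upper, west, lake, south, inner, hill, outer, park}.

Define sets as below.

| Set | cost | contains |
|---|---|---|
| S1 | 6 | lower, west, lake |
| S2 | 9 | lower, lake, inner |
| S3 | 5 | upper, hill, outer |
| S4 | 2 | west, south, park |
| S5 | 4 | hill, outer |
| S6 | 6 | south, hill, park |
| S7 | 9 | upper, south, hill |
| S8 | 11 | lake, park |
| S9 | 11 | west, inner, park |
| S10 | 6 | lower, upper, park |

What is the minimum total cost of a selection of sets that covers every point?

S2, S3, S4 together cover every point (S2 ∪ S3 ∪ S4 = {lower, upper, west, lake, south, inner, hill, outer, park}); total cost 9 + 5 + 2 = 16.
The greedy pick S4, S3, S1, S2 costs 22; no covering selection beats 16.

16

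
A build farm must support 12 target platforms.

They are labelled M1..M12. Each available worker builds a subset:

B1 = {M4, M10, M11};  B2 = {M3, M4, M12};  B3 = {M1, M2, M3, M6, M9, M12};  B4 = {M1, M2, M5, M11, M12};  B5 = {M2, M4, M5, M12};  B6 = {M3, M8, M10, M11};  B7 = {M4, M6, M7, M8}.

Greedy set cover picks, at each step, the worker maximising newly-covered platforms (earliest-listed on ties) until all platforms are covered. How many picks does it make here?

Greedy: pick B3 (covers 6 new) → pick B1 (covers 3 new) → pick B7 (covers 2 new) → pick B4 (covers 1 new). Total picks: 4.

4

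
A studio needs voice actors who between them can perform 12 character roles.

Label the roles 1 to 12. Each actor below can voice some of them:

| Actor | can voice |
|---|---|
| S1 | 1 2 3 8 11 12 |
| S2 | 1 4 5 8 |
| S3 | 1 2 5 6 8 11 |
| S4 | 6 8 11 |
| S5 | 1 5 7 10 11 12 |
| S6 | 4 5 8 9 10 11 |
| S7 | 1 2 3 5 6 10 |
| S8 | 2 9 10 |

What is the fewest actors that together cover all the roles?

3

Take {S5, S6, S7}. Their union is {1, 2, 3, 4, 5, 6, 7, 8, 9, 10, 11, 12}, which is all 12 roles.
Only S5 contains 7, so S5 is forced; the remaining 6 roles need at least 2 more actors (each remaining actor adds at most 3) — so at least 3 actors are needed, and 3 is optimal.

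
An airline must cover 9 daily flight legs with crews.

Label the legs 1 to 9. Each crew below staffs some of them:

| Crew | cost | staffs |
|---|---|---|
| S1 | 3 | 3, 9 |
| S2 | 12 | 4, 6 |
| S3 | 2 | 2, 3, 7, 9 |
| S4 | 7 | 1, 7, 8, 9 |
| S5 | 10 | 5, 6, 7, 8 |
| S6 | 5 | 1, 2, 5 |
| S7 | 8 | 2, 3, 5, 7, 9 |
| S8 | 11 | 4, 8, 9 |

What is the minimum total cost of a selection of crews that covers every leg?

S2, S3, S4, S6 together cover every leg (S2 ∪ S3 ∪ S4 ∪ S6 = {1, 2, 3, 4, 5, 6, 7, 8, 9}); total cost 12 + 2 + 7 + 5 = 26.
The greedy pick S3, S6, S5, S8 costs 28; no covering selection beats 26.

26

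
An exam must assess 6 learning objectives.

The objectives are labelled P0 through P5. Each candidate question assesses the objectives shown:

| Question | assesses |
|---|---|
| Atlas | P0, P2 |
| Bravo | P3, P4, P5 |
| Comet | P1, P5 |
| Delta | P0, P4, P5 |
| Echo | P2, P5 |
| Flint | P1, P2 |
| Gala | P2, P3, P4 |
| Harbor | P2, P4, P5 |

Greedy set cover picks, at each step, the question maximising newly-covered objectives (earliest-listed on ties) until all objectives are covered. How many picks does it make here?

3

Greedy: pick Bravo (covers 3 new) → pick Atlas (covers 2 new) → pick Comet (covers 1 new). Total picks: 3.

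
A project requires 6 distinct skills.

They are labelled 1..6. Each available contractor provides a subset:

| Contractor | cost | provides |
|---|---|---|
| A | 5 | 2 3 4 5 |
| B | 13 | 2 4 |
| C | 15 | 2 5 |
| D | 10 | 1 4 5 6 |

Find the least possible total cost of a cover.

A, D together cover every skill (A ∪ D = {1, 2, 3, 4, 5, 6}); total cost 5 + 10 = 15.
No covering selection has total cost below 15.

15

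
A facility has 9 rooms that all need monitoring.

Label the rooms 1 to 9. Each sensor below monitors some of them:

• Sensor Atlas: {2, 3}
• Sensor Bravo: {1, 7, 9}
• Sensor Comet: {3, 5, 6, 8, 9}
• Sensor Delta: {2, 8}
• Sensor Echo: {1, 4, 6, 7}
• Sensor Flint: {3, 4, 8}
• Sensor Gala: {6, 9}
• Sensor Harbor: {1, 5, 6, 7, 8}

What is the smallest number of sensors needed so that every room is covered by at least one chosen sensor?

Comet and Delta and Echo together: Comet ∪ Delta ∪ Echo = {1, 2, 3, 4, 5, 6, 7, 8, 9} — every room is covered.
No 2 of the 8 sensors cover everything (all 28 combinations miss at least one room), so 3 is optimal.

3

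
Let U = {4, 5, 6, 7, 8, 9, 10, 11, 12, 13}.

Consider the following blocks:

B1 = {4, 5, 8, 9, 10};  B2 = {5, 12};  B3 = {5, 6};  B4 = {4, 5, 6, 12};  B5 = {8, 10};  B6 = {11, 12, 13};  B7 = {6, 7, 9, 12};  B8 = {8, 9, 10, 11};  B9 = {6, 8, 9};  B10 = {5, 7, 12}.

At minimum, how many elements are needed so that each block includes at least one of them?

3

The 3 elements {5, 8, 12} hit every block.
The blocks B3, B5, B6 are pairwise disjoint, so any hitting set needs a separate element for each — at least 3. Hence 3 is optimal.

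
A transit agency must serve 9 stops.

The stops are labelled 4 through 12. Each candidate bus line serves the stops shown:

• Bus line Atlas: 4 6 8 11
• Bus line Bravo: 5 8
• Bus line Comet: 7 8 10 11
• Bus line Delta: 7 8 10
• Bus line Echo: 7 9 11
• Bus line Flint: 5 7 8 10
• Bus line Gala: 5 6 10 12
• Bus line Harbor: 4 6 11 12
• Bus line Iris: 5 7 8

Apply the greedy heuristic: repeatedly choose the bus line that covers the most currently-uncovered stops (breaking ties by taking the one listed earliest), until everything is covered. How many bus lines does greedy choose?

Greedy: pick Atlas (covers 4 new) → pick Flint (covers 3 new) → pick Echo (covers 1 new) → pick Gala (covers 1 new). Total picks: 4.
(The true minimum cover uses only 3 bus lines, so greedy is not optimal here.)

4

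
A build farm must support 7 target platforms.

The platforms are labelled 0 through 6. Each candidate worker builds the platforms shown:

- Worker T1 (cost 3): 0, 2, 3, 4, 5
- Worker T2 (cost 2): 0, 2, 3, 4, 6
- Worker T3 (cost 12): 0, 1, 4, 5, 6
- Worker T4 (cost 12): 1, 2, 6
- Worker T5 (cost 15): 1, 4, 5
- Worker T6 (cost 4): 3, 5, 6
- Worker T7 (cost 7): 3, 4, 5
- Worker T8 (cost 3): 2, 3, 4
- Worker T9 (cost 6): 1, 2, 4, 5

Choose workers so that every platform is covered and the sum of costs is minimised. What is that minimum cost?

8

T2, T9 together cover every platform (T2 ∪ T9 = {0, 1, 2, 3, 4, 5, 6}); total cost 2 + 6 = 8.
The greedy pick T2, T1, T9 costs 11; no covering selection beats 8.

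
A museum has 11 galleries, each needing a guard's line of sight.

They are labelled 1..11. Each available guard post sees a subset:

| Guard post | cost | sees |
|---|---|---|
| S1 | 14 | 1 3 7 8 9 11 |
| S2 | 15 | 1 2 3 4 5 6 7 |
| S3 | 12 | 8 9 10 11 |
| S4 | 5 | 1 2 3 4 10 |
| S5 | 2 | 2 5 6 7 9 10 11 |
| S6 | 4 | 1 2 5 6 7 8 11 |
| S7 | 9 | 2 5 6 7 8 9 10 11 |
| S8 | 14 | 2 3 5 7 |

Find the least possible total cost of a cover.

11

S4, S5, S6 together cover every gallery (S4 ∪ S5 ∪ S6 = {1, 2, 3, 4, 5, 6, 7, 8, 9, 10, 11}); total cost 5 + 2 + 4 = 11.
No covering selection has total cost below 11.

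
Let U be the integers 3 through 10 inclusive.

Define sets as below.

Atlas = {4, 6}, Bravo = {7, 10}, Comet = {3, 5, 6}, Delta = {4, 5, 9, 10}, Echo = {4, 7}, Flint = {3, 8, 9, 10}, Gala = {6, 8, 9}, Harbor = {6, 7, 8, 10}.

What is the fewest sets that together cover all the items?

Delta, Flint, and Harbor cover everything between them: the union {3, 4, 5, 6, 7, 8, 9, 10} is all of U.
No 2 of the 8 sets cover everything (all 28 combinations miss at least one item), so 3 is optimal.

3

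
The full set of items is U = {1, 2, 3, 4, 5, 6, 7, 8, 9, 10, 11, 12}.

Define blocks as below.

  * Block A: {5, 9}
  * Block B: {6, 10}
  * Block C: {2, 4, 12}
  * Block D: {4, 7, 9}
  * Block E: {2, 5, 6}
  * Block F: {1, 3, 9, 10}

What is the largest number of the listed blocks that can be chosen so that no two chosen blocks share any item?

A, B, C are pairwise disjoint (A={5,9}; B={6,10}; C={2,4,12}).
Every remaining block overlaps one of these, and no 4 of the listed blocks are pairwise disjoint, so 3 is the maximum.

3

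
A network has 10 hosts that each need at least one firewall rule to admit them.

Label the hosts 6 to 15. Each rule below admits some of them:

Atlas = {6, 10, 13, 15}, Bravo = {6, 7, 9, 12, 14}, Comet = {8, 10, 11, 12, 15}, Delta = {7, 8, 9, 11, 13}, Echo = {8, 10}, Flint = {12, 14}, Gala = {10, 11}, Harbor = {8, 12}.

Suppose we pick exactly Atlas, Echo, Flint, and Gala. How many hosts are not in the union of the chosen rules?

Union of Atlas, Echo, Flint, Gala = {6, 8, 10, 11, 12, 13, 14, 15}.
Not covered: 7, 9 — 2 hosts.

2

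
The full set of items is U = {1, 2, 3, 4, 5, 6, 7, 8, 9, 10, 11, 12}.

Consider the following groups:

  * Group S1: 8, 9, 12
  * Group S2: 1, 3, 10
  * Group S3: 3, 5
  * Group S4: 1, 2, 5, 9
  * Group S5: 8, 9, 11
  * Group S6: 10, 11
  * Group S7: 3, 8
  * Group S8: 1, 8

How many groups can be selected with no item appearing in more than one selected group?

S1, S3, S6 are pairwise disjoint (S1={8,9,12}; S3={3,5}; S6={10,11}).
Every remaining group overlaps one of these, and no 4 of the listed groups are pairwise disjoint, so 3 is the maximum.

3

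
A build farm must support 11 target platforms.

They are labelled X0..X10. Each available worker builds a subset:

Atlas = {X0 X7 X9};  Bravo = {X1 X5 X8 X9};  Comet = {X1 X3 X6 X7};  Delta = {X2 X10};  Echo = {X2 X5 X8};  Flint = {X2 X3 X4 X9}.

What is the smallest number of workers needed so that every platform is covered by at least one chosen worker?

Take {Atlas, Comet, Delta, Echo, Flint}. Their union is {X0, X1, X2, X3, X4, X5, X6, X7, X8, X9, X10}, which is all 11 platforms.
No 4 of the 6 workers cover everything (all 15 combinations miss at least one platform), so 5 is optimal.

5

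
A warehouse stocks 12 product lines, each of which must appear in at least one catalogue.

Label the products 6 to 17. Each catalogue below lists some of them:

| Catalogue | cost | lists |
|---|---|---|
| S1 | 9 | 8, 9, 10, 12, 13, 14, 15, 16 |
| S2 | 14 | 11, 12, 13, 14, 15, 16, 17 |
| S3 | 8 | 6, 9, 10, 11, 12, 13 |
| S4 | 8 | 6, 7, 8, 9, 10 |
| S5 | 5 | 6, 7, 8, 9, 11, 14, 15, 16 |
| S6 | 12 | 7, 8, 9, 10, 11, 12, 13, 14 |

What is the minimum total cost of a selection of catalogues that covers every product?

22

S2, S4 together cover every product (S2 ∪ S4 = {6, 7, 8, 9, 10, 11, 12, 13, 14, 15, 16, 17}); total cost 14 + 8 = 22.
The greedy pick S5, S3, S2 costs 27; no covering selection beats 22.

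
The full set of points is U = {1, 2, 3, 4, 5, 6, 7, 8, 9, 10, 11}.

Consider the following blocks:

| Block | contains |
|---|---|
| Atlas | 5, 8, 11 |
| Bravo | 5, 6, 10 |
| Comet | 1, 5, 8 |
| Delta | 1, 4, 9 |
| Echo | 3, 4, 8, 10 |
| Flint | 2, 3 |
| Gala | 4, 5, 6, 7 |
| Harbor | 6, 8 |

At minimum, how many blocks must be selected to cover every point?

5

Atlas and Bravo and Delta and Flint and Gala together: Atlas ∪ Bravo ∪ Delta ∪ Flint ∪ Gala = {1, 2, 3, 4, 5, 6, 7, 8, 9, 10, 11} — every point is covered.
No 4 of the 8 blocks cover everything (all 70 combinations miss at least one point), so 5 is optimal.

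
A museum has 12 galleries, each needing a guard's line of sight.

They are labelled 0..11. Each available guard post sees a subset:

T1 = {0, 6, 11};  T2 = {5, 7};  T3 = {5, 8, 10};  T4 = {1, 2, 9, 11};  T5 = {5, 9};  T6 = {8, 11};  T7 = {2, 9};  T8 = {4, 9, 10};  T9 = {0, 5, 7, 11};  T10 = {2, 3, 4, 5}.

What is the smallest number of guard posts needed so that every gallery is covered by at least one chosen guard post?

T1 and T3 and T4 and T9 and T10 together: T1 ∪ T3 ∪ T4 ∪ T9 ∪ T10 = {0, 1, 2, 3, 4, 5, 6, 7, 8, 9, 10, 11} — every gallery is covered.
No 4 of the 10 guard posts cover everything (all 210 combinations miss at least one gallery), so 5 is optimal.

5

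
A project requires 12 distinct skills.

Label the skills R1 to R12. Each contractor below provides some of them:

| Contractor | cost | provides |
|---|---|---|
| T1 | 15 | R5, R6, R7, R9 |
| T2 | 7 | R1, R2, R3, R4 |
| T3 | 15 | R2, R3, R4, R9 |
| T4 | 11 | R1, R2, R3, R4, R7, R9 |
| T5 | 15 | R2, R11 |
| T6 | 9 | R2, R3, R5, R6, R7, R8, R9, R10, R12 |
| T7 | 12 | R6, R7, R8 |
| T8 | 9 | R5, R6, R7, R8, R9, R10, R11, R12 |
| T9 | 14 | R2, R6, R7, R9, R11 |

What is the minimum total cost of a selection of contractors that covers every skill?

T2, T8 together cover every skill (T2 ∪ T8 = {R1, R2, R3, R4, R5, R6, R7, R8, R9, R10, R11, R12}); total cost 7 + 9 = 16.
The greedy pick T6, T2, T8 costs 25; no covering selection beats 16.

16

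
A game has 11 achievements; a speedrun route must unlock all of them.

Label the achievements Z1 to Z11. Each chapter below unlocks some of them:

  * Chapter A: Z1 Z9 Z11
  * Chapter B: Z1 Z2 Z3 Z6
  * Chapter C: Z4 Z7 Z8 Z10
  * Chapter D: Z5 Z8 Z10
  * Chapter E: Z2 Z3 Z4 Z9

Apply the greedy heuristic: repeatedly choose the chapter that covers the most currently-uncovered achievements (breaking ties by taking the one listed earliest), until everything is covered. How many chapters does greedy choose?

Greedy: pick B (covers 4 new) → pick C (covers 4 new) → pick A (covers 2 new) → pick D (covers 1 new). Total picks: 4.

4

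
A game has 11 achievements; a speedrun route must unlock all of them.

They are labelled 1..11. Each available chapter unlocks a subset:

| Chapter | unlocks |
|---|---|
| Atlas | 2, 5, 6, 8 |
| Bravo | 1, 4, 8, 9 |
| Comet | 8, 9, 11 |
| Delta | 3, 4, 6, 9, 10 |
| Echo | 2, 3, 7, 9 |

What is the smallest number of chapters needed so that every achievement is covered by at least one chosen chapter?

Atlas and Bravo and Comet and Delta and Echo together: Atlas ∪ Bravo ∪ Comet ∪ Delta ∪ Echo = {1, 2, 3, 4, 5, 6, 7, 8, 9, 10, 11} — every achievement is covered.
No 4 of the 5 chapters cover everything (all 5 combinations miss at least one achievement), so 5 is optimal.

5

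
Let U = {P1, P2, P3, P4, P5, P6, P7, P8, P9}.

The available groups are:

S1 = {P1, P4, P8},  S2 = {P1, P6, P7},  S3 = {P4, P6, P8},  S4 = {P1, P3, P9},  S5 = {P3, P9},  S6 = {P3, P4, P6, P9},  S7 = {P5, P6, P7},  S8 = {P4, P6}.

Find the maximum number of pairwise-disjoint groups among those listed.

S1, S5, S7 are pairwise disjoint (S1={P1,P4,P8}; S5={P3,P9}; S7={P5,P6,P7}).
Every remaining group overlaps one of these, and no 4 of the listed groups are pairwise disjoint, so 3 is the maximum.

3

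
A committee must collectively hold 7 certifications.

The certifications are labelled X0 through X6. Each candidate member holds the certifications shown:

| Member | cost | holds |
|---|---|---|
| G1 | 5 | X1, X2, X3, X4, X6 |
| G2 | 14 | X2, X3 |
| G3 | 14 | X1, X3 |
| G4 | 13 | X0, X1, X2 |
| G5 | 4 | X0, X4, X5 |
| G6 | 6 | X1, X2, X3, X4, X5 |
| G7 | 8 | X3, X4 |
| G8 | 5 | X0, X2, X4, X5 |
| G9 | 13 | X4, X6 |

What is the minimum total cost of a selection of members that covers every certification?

G1, G5 together cover every certification (G1 ∪ G5 = {X0, X1, X2, X3, X4, X5, X6}); total cost 5 + 4 = 9.
No covering selection has total cost below 9.

9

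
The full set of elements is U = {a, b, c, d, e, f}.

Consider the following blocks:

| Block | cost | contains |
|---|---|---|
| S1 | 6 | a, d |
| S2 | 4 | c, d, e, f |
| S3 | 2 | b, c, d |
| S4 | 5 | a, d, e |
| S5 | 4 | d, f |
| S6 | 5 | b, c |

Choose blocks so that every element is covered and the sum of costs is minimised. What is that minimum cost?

S3, S4, S5 together cover every element (S3 ∪ S4 ∪ S5 = {a, b, c, d, e, f}); total cost 2 + 5 + 4 = 11.
No covering selection has total cost below 11.

11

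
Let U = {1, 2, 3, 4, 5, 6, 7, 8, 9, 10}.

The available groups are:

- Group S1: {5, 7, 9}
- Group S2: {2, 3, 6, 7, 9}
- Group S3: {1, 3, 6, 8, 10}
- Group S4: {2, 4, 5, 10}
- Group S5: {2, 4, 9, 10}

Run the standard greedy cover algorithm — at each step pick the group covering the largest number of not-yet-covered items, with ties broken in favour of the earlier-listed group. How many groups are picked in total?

3

Greedy: pick S2 (covers 5 new) → pick S3 (covers 3 new) → pick S4 (covers 2 new). Total picks: 3.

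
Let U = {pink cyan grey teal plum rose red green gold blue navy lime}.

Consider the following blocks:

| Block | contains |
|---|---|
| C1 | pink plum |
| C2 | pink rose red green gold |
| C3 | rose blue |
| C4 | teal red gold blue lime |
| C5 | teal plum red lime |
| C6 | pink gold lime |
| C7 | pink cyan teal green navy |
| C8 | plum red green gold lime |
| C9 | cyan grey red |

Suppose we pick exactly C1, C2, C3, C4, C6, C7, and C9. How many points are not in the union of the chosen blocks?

0

Union of C1, C2, C3, C4, C6, C7, C9 = {pink, cyan, grey, teal, plum, rose, red, green, gold, blue, navy, lime} — that's every point, so 0 are uncovered.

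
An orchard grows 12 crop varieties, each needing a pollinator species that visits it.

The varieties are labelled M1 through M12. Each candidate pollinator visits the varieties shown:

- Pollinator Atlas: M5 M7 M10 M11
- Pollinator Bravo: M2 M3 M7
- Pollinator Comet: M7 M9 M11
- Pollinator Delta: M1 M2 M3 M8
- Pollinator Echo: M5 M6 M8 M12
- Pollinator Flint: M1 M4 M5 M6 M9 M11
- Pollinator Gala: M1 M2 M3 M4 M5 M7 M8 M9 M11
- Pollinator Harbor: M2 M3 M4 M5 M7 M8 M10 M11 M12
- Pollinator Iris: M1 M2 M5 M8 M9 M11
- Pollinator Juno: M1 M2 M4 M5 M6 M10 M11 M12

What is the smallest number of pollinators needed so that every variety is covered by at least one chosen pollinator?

2

Take {Flint, Harbor}. Their union is {M1, M2, M3, M4, M5, M6, M7, M8, M9, M10, M11, M12}, which is all 12 varieties.
No single pollinator has all 12 varieties (the largest, Gala, has 9), so 2 is optimal.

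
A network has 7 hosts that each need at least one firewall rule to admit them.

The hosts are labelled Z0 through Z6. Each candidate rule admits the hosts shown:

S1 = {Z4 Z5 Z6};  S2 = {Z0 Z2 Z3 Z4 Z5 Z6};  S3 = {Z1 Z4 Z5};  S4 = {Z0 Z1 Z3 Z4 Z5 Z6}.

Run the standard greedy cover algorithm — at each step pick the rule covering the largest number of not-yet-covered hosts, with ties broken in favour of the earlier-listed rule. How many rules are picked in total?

Greedy: pick S2 (covers 6 new) → pick S3 (covers 1 new). Total picks: 2.

2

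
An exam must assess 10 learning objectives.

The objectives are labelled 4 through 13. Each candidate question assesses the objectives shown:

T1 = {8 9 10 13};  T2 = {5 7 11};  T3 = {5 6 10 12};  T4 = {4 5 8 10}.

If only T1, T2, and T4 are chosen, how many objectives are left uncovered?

Union of T1, T2, T4 = {4, 5, 7, 8, 9, 10, 11, 13}.
Not covered: 6, 12 — 2 objectives.

2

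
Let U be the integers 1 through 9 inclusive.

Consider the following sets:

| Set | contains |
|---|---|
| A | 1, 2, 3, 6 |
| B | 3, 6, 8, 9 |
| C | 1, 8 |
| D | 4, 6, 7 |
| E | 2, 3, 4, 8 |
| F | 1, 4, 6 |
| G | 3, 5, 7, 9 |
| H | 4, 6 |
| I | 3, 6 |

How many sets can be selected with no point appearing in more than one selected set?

3

C, G, H are pairwise disjoint (C={1,8}; G={3,5,7,9}; H={4,6}).
Every remaining set overlaps one of these, and no 4 of the listed sets are pairwise disjoint, so 3 is the maximum.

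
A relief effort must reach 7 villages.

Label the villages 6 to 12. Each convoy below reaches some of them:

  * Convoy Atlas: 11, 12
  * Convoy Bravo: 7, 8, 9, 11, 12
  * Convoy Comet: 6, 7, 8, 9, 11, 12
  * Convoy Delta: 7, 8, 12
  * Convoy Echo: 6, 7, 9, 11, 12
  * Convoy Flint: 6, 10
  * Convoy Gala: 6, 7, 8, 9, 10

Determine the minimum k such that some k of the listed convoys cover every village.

2

Echo and Gala together: Echo ∪ Gala = {6, 7, 8, 9, 10, 11, 12} — every village is covered.
No single convoy has all 7 villages (the largest, Comet, has 6), so 2 is optimal.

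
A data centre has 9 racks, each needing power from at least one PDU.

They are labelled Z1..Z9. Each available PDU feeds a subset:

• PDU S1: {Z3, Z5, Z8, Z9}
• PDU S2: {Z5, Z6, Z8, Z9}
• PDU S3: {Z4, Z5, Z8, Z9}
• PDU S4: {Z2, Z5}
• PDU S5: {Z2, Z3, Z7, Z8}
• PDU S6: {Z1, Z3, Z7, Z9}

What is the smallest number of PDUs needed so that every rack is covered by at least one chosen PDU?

4

Take {S2, S3, S4, S6}. Their union is {Z1, Z2, Z3, Z4, Z5, Z6, Z7, Z8, Z9}, which is all 9 racks.
No 3 of the 6 PDUs cover everything (all 20 combinations miss at least one rack), so 4 is optimal.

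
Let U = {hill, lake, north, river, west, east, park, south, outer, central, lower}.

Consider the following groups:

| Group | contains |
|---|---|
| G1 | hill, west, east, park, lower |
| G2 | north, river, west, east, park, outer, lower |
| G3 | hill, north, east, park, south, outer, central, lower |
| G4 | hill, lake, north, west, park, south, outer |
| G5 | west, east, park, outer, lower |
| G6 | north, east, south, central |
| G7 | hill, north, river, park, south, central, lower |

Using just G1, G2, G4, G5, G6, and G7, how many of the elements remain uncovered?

0

Union of G1, G2, G4, G5, G6, G7 = {hill, lake, north, river, west, east, park, south, outer, central, lower} — that's every element, so 0 are uncovered.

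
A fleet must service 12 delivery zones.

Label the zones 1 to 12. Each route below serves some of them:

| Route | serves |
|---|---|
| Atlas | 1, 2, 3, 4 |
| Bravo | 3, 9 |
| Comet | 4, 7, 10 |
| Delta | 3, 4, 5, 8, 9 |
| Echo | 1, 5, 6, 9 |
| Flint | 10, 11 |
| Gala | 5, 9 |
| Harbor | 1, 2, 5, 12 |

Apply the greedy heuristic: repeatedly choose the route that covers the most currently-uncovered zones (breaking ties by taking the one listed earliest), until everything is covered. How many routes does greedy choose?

Greedy: pick Delta (covers 5 new) → pick Harbor (covers 3 new) → pick Comet (covers 2 new) → pick Echo (covers 1 new) → pick Flint (covers 1 new). Total picks: 5.

5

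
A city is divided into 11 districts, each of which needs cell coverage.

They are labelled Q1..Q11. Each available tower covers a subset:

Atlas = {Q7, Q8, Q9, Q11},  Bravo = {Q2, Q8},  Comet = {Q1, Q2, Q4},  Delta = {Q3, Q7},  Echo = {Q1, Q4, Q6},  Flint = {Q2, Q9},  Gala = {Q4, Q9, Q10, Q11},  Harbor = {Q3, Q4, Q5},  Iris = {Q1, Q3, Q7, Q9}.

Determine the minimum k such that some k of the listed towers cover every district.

5

Bravo and Echo and Gala and Harbor and Iris together: Bravo ∪ Echo ∪ Gala ∪ Harbor ∪ Iris = {Q1, Q2, Q3, Q4, Q5, Q6, Q7, Q8, Q9, Q10, Q11} — every district is covered.
No 4 of the 9 towers cover everything (all 126 combinations miss at least one district), so 5 is optimal.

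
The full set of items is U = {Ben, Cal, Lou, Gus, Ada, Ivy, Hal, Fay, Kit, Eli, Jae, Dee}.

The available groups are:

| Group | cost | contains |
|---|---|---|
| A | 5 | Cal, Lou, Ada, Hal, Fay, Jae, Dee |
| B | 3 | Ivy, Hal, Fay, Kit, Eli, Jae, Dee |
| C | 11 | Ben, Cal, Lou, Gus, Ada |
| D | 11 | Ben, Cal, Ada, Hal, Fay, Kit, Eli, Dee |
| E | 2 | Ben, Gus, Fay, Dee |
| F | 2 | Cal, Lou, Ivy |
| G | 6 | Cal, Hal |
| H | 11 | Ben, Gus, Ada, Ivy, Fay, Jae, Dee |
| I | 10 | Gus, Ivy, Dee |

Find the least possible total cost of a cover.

10

A, B, E together cover every item (A ∪ B ∪ E = {Ben, Cal, Lou, Gus, Ada, Ivy, Hal, Fay, Kit, Eli, Jae, Dee}); total cost 5 + 3 + 2 = 10.
The greedy pick B, E, F, A costs 12; no covering selection beats 10.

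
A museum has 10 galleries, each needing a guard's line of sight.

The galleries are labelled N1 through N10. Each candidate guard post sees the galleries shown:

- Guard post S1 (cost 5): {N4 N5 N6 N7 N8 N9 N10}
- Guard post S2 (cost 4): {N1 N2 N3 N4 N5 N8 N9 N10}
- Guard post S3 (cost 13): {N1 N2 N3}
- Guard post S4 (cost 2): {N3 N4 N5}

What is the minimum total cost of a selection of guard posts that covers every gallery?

9

S1, S2 together cover every gallery (S1 ∪ S2 = {N1, N2, N3, N4, N5, N6, N7, N8, N9, N10}); total cost 5 + 4 = 9.
No covering selection has total cost below 9.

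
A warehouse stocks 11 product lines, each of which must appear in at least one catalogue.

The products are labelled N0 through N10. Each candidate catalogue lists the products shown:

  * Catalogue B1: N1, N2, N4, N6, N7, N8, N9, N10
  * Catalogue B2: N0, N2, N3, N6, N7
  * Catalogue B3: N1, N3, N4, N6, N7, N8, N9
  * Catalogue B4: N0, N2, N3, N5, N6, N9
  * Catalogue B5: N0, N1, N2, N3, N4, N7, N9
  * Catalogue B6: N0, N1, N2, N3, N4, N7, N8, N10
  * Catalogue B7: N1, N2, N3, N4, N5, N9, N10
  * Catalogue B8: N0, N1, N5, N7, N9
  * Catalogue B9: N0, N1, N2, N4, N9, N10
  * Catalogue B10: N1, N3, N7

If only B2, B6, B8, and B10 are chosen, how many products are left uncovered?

Union of B2, B6, B8, B10 = {N0, N1, N2, N3, N4, N5, N6, N7, N8, N9, N10} — that's every product, so 0 are uncovered.

0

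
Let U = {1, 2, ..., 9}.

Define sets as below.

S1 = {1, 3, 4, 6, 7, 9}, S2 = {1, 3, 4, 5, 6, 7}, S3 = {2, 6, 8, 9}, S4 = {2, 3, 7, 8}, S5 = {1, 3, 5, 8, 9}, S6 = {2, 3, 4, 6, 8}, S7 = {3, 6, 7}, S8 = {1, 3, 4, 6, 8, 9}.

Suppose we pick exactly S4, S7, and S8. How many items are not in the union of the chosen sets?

Union of S4, S7, S8 = {1, 2, 3, 4, 6, 7, 8, 9}.
Not covered: 5 — 1 item.

1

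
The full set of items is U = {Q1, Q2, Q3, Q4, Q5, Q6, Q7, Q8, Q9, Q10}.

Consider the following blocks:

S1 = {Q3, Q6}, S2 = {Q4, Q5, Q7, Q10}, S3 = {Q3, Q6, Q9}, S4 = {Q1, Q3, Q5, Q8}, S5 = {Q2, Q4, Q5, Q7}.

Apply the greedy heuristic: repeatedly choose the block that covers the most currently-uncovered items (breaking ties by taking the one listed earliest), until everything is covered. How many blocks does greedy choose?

4

Greedy: pick S2 (covers 4 new) → pick S3 (covers 3 new) → pick S4 (covers 2 new) → pick S5 (covers 1 new). Total picks: 4.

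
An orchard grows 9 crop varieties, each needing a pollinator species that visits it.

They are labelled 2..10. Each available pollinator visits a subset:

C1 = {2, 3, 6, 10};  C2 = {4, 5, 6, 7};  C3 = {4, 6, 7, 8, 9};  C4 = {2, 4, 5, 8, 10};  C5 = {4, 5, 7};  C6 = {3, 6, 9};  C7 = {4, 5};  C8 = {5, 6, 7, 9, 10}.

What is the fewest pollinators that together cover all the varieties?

Take {C4, C5, C6}. Their union is {2, 3, 4, 5, 6, 7, 8, 9, 10}, which is all 9 varieties.
No 2 of the 8 pollinators cover everything (all 28 combinations miss at least one variety), so 3 is optimal.

3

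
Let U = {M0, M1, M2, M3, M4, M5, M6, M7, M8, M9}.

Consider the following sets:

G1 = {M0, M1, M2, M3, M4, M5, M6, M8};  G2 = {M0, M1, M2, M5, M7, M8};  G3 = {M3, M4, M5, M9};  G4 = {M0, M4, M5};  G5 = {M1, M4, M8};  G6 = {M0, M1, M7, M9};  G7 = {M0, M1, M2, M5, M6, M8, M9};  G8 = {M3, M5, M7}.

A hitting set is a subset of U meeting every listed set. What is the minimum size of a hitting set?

2

H = {M1, M5} meets every set (each contains at least one member of H), and |H| = 2.
The sets G5, G8 are pairwise disjoint, so any hitting set needs a separate element for each — at least 2. Hence 2 is optimal.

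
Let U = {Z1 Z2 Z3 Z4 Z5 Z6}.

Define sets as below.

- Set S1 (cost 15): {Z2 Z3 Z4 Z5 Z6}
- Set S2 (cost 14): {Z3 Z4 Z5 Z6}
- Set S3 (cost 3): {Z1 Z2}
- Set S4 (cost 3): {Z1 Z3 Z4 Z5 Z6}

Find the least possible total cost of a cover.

6

S3, S4 together cover every element (S3 ∪ S4 = {Z1, Z2, Z3, Z4, Z5, Z6}); total cost 3 + 3 = 6.
No covering selection has total cost below 6.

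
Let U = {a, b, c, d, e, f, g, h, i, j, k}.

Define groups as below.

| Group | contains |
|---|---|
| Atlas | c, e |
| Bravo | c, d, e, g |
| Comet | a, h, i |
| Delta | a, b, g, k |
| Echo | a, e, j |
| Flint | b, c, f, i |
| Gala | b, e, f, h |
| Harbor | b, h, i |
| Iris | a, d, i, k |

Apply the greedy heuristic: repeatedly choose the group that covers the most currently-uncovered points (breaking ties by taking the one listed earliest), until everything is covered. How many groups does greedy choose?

5

Greedy: pick Bravo (covers 4 new) → pick Comet (covers 3 new) → pick Delta (covers 2 new) → pick Echo (covers 1 new) → pick Flint (covers 1 new). Total picks: 5.
(The true minimum cover uses only 4 groups, so greedy is not optimal here.)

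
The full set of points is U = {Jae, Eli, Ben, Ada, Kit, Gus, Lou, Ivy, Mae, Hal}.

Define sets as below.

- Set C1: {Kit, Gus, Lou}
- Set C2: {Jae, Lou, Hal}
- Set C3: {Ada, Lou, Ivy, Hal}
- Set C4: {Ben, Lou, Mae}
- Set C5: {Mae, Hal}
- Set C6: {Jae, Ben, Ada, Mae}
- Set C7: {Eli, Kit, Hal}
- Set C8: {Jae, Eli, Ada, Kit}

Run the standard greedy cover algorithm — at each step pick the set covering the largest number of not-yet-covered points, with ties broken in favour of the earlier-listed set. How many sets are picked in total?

4

Greedy: pick C3 (covers 4 new) → pick C6 (covers 3 new) → pick C1 (covers 2 new) → pick C7 (covers 1 new). Total picks: 4.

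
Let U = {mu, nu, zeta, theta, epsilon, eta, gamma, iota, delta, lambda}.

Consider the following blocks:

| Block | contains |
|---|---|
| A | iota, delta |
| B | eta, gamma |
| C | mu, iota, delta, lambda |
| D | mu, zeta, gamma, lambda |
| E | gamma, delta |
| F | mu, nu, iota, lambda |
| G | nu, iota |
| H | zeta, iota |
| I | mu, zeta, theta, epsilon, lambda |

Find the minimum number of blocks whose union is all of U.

A and B and F and I together: A ∪ B ∪ F ∪ I = {mu, nu, zeta, theta, epsilon, eta, gamma, iota, delta, lambda} — every element is covered.
Only I contains theta, so I is forced; the remaining 5 elements need at least 3 more blocks (each remaining block adds at most 2) — so at least 4 blocks are needed, and 4 is optimal.

4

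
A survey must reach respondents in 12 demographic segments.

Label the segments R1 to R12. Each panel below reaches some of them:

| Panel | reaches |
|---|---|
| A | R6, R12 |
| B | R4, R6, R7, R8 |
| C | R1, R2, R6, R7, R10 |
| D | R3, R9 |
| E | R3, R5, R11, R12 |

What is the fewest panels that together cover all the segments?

B and C and D and E together: B ∪ C ∪ D ∪ E = {R1, R2, R3, R4, R5, R6, R7, R8, R9, R10, R11, R12} — every segment is covered.
No 3 of the 5 panels cover everything (all 10 combinations miss at least one segment), so 4 is optimal.

4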